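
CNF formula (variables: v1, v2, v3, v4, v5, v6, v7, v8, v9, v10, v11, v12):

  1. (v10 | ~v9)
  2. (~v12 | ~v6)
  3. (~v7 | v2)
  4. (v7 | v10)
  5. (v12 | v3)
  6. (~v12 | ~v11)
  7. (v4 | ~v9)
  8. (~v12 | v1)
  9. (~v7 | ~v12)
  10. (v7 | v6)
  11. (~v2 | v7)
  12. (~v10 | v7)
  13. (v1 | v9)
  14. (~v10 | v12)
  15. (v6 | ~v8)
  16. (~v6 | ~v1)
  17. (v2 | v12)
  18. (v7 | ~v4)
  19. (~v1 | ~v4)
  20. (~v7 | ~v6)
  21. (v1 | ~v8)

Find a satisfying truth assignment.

v3 occurs only positively in the remaining clauses — set v3 = True.
v8 occurs only negated in the remaining clauses — set v8 = False.
Set v1 = True and propagate.
  then v6 is forced to False.
  then v7 is forced to True.
  then v2 is forced to True.
  then v12 is forced to False.
  then v10 is forced to False.
  then v9 is forced to False.
  then v4 is forced to False.
v5, v11 are now unconstrained; take v5 = False, v11 = False.
Every clause has at least one true literal under this assignment.

v1 = 1, v2 = 1, v3 = 1, v4 = 0, v5 = 0, v6 = 0, v7 = 1, v8 = 0, v9 = 0, v10 = 0, v11 = 0, v12 = 0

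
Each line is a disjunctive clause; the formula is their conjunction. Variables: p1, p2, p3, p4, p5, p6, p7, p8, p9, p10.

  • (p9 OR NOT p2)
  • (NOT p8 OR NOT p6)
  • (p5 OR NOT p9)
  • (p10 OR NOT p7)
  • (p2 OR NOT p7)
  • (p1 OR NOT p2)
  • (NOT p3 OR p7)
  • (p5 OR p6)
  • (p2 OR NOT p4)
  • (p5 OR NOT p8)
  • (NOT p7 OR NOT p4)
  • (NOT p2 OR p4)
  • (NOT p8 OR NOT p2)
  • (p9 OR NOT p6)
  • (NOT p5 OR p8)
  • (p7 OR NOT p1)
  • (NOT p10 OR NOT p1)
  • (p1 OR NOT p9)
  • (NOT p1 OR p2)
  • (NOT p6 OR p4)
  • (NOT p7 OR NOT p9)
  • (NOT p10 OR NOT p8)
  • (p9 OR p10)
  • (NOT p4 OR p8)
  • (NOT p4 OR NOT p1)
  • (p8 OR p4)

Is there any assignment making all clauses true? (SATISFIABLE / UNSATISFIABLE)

UNSATISFIABLE

p2 = True:
  propagation gives p9=True, p5=True, p1=True, p4=True; an empty clause results — contradiction.
p2 = False:
  propagation gives p7=False, p3=False, p4=False, p1=False; an empty clause results — contradiction.
Every branch closes, so no satisfying assignment exists.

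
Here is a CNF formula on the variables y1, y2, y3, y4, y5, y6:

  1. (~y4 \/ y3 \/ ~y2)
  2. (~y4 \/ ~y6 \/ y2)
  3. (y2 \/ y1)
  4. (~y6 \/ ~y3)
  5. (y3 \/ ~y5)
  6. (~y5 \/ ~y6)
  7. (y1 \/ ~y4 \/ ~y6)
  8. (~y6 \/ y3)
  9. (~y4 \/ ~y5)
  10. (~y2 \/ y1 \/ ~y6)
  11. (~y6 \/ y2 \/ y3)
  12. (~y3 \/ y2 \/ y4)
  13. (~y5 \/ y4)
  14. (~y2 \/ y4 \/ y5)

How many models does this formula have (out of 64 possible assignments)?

The models are:
  y1=F y2=T y3=T y4=T y5=F y6=F
  y1=T y2=F y3=F y4=F y5=F y6=F
  y1=T y2=F y3=F y4=T y5=F y6=F
  y1=T y2=F y3=T y4=T y5=F y6=F
  y1=T y2=T y3=T y4=T y5=F y6=F
That's 5 in total.

5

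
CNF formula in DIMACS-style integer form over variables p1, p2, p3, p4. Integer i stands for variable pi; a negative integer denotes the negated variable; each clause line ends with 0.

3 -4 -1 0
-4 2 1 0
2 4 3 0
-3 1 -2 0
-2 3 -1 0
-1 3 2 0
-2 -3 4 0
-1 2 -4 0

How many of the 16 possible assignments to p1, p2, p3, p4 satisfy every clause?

5

Satisfying assignments:
  p1=0 p2=0 p3=1 p4=0
  p1=0 p2=1 p3=0 p4=0
  p1=0 p2=1 p3=0 p4=1
  p1=1 p2=0 p3=1 p4=0
  p1=1 p2=1 p3=1 p4=1
That's 5 in total.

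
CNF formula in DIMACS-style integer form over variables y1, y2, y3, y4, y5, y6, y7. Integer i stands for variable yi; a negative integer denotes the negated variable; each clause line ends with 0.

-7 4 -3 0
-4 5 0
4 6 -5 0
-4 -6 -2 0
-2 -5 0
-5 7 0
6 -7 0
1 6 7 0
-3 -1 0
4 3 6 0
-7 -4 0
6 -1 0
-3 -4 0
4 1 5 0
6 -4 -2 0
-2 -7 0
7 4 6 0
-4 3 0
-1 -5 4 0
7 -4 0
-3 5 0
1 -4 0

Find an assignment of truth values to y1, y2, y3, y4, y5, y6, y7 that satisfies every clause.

y1=T, y2=F, y3=F, y4=F, y5=F, y6=T, y7=F

Pure literal: y2 appears only negated; assign y2 = False.
Set y1 = True and propagate.
  then y3 is forced to False.
  then y6 is forced to True.
  then y4 is forced to False.
  then y5 is forced to False.
y7 is now unconstrained; take y7 = False.
Check each clause:
  1. (y4 \/ ~y7 \/ ~y3) — ~y7 is true.
  2. (y5 \/ ~y4) — ~y4 is true.
  3. (y4 \/ ~y5 \/ y6) — ~y5 is true.
  4. (~y2 \/ ~y6 \/ ~y4) — ~y4 is true.
  5. (~y2 \/ ~y5) — ~y5 is true.
  6. (y7 \/ ~y5) — ~y5 is true.
  7. (y6 \/ ~y7) — ~y7 is true.
  8. (y1 \/ y6 \/ y7) — y1 is true.
  9. (~y1 \/ ~y3) — ~y3 is true.
  10. (y4 \/ y3 \/ y6) — y6 is true.
  11. (~y4 \/ ~y7) — ~y7 is true.
  12. (y6 \/ ~y1) — y6 is true.
  13. (~y4 \/ ~y3) — ~y4 is true.
  14. (y5 \/ y4 \/ y1) — y1 is true.
  15. (~y4 \/ ~y2 \/ y6) — ~y4 is true.
  16. (~y7 \/ ~y2) — ~y7 is true.
  17. (y6 \/ y4 \/ y7) — y6 is true.
  18. (y3 \/ ~y4) — ~y4 is true.
  19. (~y5 \/ ~y1 \/ y4) — ~y5 is true.
  20. (~y4 \/ y7) — ~y4 is true.
  21. (y5 \/ ~y3) — ~y3 is true.
  22. (~y4 \/ y1) — y1 is true.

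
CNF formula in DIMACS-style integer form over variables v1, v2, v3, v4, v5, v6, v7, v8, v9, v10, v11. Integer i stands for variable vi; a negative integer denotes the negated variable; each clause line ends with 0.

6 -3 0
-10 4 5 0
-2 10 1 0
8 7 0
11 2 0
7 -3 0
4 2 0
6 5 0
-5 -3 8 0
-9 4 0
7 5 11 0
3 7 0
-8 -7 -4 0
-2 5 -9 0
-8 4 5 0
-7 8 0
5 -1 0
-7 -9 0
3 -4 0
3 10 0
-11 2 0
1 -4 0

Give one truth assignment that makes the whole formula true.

v1 = 0, v2 = 1, v3 = 1, v4 = 0, v5 = 1, v6 = 1, v7 = 1, v8 = 1, v9 = 0, v10 = 1, v11 = 1

Check each clause:
  1. (!v3 || v6) — v6 is true.
  2. (v4 || v5 || !v10) — v5 is true.
  3. (v10 || v1 || !v2) — v10 is true.
  4. (v7 || v8) — v8 is true.
  5. (v11 || v2) — v2 is true.
  6. (!v3 || v7) — v7 is true.
  7. (v2 || v4) — v2 is true.
  8. (v5 || v6) — v5 is true.
  9. (v8 || !v5 || !v3) — v8 is true.
  10. (v4 || !v9) — !v9 is true.
  11. (v7 || v5 || v11) — v11 is true.
  12. (v3 || v7) — v3 is true.
  13. (!v7 || !v8 || !v4) — !v4 is true.
  14. (!v2 || !v9 || v5) — v5 is true.
  15. (!v8 || v4 || v5) — v5 is true.
  16. (!v7 || v8) — v8 is true.
  17. (!v1 || v5) — v5 is true.
  18. (!v9 || !v7) — !v9 is true.
  19. (!v4 || v3) — v3 is true.
  20. (v10 || v3) — v10 is true.
  21. (!v11 || v2) — v2 is true.
  22. (v1 || !v4) — !v4 is true.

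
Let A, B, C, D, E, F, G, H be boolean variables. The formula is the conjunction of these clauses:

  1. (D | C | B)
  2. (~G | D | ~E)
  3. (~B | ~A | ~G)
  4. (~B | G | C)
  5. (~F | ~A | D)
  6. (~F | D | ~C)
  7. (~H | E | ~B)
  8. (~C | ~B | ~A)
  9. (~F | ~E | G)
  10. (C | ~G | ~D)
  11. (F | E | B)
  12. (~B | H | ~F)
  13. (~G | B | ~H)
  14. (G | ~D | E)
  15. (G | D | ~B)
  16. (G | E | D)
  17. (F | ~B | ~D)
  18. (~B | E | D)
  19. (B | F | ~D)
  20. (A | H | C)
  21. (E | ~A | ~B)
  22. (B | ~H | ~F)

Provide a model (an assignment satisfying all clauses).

A = True  B = False  C = True  D = False  E = True  F = False  G = False  H = False

Check each clause:
  1. (C | B | D) — C is true.
  2. (~G | D | ~E) — ~G is true.
  3. (~B | ~A | ~G) — ~G is true.
  4. (~B | G | C) — C is true.
  5. (~F | ~A | D) — ~F is true.
  6. (~C | ~F | D) — ~F is true.
  7. (~H | E | ~B) — ~H is true.
  8. (~B | ~A | ~C) — ~B is true.
  9. (G | ~F | ~E) — ~F is true.
  10. (~D | ~G | C) — ~G is true.
  11. (F | B | E) — E is true.
  12. (~F | H | ~B) — ~F is true.
  13. (B | ~H | ~G) — ~H is true.
  14. (G | E | ~D) — ~D is true.
  15. (D | ~B | G) — ~B is true.
  16. (E | G | D) — E is true.
  17. (~B | F | ~D) — ~D is true.
  18. (~B | D | E) — E is true.
  19. (F | B | ~D) — ~D is true.
  20. (H | C | A) — A is true.
  21. (~A | E | ~B) — E is true.
  22. (B | ~F | ~H) — ~H is true.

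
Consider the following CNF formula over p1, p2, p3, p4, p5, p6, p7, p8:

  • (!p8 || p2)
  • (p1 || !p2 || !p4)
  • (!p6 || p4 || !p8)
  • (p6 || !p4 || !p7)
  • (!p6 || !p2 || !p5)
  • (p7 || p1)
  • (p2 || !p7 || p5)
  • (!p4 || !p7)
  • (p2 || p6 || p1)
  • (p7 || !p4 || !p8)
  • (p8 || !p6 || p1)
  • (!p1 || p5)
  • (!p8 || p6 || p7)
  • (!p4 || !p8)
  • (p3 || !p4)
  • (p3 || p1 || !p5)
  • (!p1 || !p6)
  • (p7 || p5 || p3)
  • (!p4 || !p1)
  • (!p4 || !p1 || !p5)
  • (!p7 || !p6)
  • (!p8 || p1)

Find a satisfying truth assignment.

p1=F, p2=T, p3=T, p4=F, p5=T, p6=F, p7=T, p8=F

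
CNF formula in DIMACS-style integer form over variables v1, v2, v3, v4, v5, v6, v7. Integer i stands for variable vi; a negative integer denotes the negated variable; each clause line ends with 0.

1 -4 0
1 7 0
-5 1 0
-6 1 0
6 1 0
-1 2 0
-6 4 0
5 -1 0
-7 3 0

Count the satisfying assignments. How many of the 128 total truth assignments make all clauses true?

9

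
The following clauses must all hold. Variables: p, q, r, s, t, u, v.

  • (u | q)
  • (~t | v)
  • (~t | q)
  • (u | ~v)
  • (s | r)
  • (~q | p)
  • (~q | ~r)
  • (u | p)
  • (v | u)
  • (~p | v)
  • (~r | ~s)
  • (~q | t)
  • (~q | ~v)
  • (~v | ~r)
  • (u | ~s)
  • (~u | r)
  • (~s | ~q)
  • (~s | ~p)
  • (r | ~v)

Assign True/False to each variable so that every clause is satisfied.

p = False, q = False, r = True, s = False, t = False, u = True, v = False

Set p = False and propagate.
  then q is forced to False.
  then u is forced to True.
  then t is forced to False.
  then r is forced to True.
  then s is forced to False.
  then v is forced to False.
Every clause has at least one true literal under this assignment.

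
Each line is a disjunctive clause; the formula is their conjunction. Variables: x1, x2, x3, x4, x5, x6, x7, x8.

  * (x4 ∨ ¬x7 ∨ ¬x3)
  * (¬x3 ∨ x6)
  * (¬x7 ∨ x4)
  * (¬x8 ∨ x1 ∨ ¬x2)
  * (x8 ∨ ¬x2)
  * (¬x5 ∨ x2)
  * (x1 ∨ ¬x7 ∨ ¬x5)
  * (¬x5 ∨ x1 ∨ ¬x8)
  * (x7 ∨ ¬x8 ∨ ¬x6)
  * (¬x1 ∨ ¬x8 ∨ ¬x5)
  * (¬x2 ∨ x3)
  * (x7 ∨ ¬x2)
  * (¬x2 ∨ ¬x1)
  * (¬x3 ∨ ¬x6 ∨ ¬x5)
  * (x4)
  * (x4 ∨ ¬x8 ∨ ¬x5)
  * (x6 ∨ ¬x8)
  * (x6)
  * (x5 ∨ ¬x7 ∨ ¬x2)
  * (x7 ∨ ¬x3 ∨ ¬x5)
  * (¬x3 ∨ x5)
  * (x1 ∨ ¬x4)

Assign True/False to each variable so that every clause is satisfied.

(x4) is a unit clause, so x4 = True.
Unit propagation: (x6) forces x6 = True.
The clause (x1) is unit: x1 must be True.
Unit propagation: (¬x2) forces x2 = False.
(¬x5) is a unit clause, so x5 = False.
The clause (¬x3) is unit: x3 must be False.
x7 occurs only positively in the remaining clauses — set x7 = True.
Pure literal: x8 appears only negated; assign x8 = False.
Check each clause:
  1. (¬x7 ∨ x4 ∨ ¬x3) — x4 is true.
  2. (¬x3 ∨ x6) — ¬x3 is true.
  3. (x4 ∨ ¬x7) — x4 is true.
  4. (¬x2 ∨ ¬x8 ∨ x1) — ¬x8 is true.
  5. (¬x2 ∨ x8) — ¬x2 is true.
  6. (x2 ∨ ¬x5) — ¬x5 is true.
  7. (¬x5 ∨ ¬x7 ∨ x1) — x1 is true.
  8. (x1 ∨ ¬x8 ∨ ¬x5) — ¬x8 is true.
  9. (x7 ∨ ¬x8 ∨ ¬x6) — ¬x8 is true.
  10. (¬x1 ∨ ¬x8 ∨ ¬x5) — ¬x8 is true.
  11. (¬x2 ∨ x3) — ¬x2 is true.
  12. (x7 ∨ ¬x2) — ¬x2 is true.
  13. (¬x1 ∨ ¬x2) — ¬x2 is true.
  14. (¬x5 ∨ ¬x6 ∨ ¬x3) — ¬x5 is true.
  15. (x4) — x4 is true.
  16. (x4 ∨ ¬x8 ∨ ¬x5) — ¬x8 is true.
  17. (¬x8 ∨ x6) — ¬x8 is true.
  18. (x6) — x6 is true.
  19. (x5 ∨ ¬x2 ∨ ¬x7) — ¬x2 is true.
  20. (¬x5 ∨ x7 ∨ ¬x3) — ¬x5 is true.
  21. (x5 ∨ ¬x3) — ¬x3 is true.
  22. (x1 ∨ ¬x4) — x1 is true.

x1=T  x2=F  x3=F  x4=T  x5=F  x6=T  x7=T  x8=F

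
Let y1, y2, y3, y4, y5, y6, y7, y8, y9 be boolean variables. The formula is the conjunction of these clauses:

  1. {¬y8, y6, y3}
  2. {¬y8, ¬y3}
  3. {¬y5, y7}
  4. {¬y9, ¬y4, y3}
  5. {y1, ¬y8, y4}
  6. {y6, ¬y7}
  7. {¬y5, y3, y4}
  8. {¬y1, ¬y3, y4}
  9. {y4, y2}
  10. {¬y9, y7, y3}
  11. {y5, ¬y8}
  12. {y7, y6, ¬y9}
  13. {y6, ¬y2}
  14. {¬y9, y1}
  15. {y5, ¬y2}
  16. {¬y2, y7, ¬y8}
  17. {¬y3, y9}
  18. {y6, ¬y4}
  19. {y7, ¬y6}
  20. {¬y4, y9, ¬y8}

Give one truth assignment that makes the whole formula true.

y1=T, y2=F, y3=F, y4=T, y5=F, y6=T, y7=T, y8=F, y9=F

Check each clause:
  1. {y6, ¬y8, y3} — ¬y8 is true.
  2. {¬y8, ¬y3} — ¬y8 is true.
  3. {y7, ¬y5} — ¬y5 is true.
  4. {¬y9, y3, ¬y4} — ¬y9 is true.
  5. {y1, ¬y8, y4} — ¬y8 is true.
  6. {y6, ¬y7} — y6 is true.
  7. {y3, y4, ¬y5} — y4 is true.
  8. {y4, ¬y3, ¬y1} — y4 is true.
  9. {y4, y2} — y4 is true.
  10. {¬y9, y7, y3} — ¬y9 is true.
  11. {¬y8, y5} — ¬y8 is true.
  12. {¬y9, y7, y6} — y7 is true.
  13. {y6, ¬y2} — ¬y2 is true.
  14. {¬y9, y1} — y1 is true.
  15. {¬y2, y5} — ¬y2 is true.
  16. {¬y2, y7, ¬y8} — ¬y8 is true.
  17. {¬y3, y9} — ¬y3 is true.
  18. {¬y4, y6} — y6 is true.
  19. {y7, ¬y6} — y7 is true.
  20. {y9, ¬y4, ¬y8} — ¬y8 is true.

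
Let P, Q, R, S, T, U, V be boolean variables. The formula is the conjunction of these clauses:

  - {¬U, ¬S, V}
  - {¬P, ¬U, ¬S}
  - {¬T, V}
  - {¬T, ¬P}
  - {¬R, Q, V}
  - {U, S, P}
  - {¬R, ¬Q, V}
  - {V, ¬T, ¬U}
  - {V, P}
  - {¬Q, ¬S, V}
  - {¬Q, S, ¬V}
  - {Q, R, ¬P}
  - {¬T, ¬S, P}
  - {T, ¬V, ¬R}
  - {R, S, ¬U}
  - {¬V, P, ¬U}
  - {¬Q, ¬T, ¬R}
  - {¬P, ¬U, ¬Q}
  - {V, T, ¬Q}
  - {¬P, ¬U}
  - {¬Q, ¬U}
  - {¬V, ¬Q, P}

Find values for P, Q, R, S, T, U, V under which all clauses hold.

P=True, Q=True, R=False, S=True, T=False, U=False, V=True

Set P = True and propagate.
  then T is forced to False.
  then U is forced to False.
Branch on Q: take Q = True.
  then V is forced to True.
  then S is forced to True.
  then R is forced to False.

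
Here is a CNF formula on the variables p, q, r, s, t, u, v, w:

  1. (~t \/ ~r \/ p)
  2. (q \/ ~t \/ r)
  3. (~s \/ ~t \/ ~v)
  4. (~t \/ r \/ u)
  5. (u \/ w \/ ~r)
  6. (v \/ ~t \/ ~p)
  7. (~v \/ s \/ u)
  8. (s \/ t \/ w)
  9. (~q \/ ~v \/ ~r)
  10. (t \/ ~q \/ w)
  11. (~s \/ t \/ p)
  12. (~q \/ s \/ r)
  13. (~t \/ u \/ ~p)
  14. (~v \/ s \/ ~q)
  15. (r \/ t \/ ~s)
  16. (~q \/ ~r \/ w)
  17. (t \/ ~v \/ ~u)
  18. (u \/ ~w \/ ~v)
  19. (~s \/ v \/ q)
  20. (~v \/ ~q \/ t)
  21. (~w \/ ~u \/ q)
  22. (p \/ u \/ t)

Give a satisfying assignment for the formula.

p = False, q = True, r = False, s = True, t = True, u = True, v = False, w = False

Check each clause:
  1. (~r \/ p \/ ~t) — ~r is true.
  2. (q \/ ~t \/ r) — q is true.
  3. (~v \/ ~s \/ ~t) — ~v is true.
  4. (~t \/ u \/ r) — u is true.
  5. (~r \/ u \/ w) — ~r is true.
  6. (~t \/ v \/ ~p) — ~p is true.
  7. (~v \/ u \/ s) — ~v is true.
  8. (w \/ s \/ t) — s is true.
  9. (~r \/ ~v \/ ~q) — ~v is true.
  10. (~q \/ w \/ t) — t is true.
  11. (t \/ p \/ ~s) — t is true.
  12. (~q \/ r \/ s) — s is true.
  13. (~t \/ u \/ ~p) — u is true.
  14. (~q \/ s \/ ~v) — ~v is true.
  15. (r \/ t \/ ~s) — t is true.
  16. (w \/ ~q \/ ~r) — ~r is true.
  17. (~u \/ t \/ ~v) — ~v is true.
  18. (~w \/ u \/ ~v) — ~w is true.
  19. (q \/ v \/ ~s) — q is true.
  20. (t \/ ~v \/ ~q) — ~v is true.
  21. (~u \/ q \/ ~w) — ~w is true.
  22. (u \/ t \/ p) — t is true.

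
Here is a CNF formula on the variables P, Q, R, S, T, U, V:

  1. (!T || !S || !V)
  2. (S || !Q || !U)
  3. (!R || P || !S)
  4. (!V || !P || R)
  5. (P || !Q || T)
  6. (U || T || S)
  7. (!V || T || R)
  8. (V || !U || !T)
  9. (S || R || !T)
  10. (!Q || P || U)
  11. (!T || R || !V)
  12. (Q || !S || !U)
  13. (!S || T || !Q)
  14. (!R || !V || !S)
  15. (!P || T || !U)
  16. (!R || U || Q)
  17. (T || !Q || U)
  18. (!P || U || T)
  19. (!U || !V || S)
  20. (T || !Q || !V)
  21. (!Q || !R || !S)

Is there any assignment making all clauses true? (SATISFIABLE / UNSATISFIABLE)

SATISFIABLE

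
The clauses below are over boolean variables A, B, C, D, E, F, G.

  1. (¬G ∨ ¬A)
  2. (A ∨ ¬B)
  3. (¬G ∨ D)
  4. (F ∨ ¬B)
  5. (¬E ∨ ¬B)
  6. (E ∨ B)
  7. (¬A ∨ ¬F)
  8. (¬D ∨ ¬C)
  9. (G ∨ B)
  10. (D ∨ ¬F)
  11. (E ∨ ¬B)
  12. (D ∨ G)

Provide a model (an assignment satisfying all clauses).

Pure literal: C appears only negated; assign C = False.
Try A = False.
  then B is forced to False.
  then E is forced to True.
  then G is forced to True.
  then D is forced to True.
F is now unconstrained; take F = True.
Every clause has at least one true literal under this assignment.

A = 0, B = 0, C = 0, D = 1, E = 1, F = 1, G = 1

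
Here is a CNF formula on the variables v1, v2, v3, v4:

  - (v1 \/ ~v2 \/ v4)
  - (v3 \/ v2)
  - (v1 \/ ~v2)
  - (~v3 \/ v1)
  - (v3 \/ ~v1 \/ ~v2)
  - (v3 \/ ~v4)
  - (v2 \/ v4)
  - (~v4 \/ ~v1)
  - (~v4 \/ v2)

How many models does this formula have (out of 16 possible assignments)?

Satisfying assignments:
  v1=1 v2=1 v3=1 v4=0
That's 1 in total.

1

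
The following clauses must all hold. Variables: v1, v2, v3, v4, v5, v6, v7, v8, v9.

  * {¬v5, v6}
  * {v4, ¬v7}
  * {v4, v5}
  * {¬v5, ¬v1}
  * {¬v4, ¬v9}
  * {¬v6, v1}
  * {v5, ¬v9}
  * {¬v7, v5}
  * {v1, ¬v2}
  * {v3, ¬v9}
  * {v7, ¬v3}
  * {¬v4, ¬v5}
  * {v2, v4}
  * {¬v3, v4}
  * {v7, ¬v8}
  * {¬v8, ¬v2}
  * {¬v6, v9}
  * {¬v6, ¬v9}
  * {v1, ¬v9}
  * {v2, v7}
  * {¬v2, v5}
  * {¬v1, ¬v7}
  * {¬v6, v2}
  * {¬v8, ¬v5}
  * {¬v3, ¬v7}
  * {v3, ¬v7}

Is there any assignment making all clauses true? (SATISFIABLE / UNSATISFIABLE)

v5 = True:
  propagation gives v6=True, v1=False; an empty clause results — contradiction.
v5 = False:
  propagation gives v4=True, v9=False, v7=False, v3=False; an empty clause results — contradiction.
Every branch closes, so no satisfying assignment exists.

UNSATISFIABLE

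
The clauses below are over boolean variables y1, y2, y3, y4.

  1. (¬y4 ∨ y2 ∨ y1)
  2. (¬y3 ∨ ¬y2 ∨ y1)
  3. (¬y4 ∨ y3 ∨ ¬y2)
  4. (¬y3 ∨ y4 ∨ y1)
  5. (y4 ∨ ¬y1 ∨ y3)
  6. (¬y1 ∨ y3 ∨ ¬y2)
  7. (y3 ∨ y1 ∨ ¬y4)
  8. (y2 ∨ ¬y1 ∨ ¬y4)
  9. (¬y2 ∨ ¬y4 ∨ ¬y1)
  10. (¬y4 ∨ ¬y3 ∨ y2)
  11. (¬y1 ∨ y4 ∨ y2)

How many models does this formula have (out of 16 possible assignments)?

3

Satisfying assignments:
  y1=F y2=F y3=F y4=F
  y1=F y2=T y3=F y4=F
  y1=T y2=T y3=T y4=F
Count: 3.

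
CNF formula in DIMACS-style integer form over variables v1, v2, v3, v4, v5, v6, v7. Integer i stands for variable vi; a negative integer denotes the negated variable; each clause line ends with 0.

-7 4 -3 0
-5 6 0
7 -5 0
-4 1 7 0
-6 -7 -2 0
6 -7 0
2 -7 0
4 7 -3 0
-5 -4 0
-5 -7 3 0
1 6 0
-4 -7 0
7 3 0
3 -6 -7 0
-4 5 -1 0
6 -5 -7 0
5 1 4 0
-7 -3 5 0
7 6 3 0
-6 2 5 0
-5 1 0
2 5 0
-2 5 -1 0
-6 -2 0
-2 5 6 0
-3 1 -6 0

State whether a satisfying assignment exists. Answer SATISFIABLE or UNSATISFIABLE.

UNSATISFIABLE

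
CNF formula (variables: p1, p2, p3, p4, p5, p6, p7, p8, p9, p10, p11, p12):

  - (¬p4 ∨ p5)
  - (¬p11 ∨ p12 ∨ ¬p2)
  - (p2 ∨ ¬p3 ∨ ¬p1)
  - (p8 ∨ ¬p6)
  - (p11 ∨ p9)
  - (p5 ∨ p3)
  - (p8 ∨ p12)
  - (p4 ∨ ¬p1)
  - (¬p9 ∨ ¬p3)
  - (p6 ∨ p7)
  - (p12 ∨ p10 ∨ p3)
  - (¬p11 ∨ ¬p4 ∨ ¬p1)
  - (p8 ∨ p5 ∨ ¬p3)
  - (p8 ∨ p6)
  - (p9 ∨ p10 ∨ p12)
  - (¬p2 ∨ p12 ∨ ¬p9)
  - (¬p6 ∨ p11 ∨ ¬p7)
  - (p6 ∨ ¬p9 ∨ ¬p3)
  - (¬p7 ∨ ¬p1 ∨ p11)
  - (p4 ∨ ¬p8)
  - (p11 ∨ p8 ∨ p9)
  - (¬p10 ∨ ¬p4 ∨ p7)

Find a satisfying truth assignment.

Pure literal: p1 appears only negated; assign p1 = False.
Pure literal: p5 appears only positively; assign p5 = True.
Set p2 = True and propagate.
Try p3 = True.
  then p9 is forced to False.
  then p11 is forced to True.
  then p12 is forced to True.
The remaining clauses are satisfied by p4 = True, p6 = True, p7 = True, p8 = True, p10 = False.
Every clause has at least one true literal under this assignment.

p1 = False, p2 = True, p3 = True, p4 = True, p5 = True, p6 = True, p7 = True, p8 = True, p9 = False, p10 = False, p11 = True, p12 = True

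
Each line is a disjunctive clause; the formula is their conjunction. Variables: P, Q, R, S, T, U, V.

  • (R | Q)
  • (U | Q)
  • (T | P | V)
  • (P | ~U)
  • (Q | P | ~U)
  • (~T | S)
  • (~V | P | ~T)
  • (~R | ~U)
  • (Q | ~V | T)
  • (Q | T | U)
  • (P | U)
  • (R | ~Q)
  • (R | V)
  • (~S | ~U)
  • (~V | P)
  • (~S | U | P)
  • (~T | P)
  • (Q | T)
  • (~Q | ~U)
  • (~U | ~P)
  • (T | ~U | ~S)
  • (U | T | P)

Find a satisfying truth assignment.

P = 1  Q = 1  R = 1  S = 1  T = 1  U = 0  V = 0

Check each clause:
  1. (R | Q) — Q is true.
  2. (Q | U) — Q is true.
  3. (P | V | T) — P is true.
  4. (P | ~U) — P is true.
  5. (Q | ~U | P) — P is true.
  6. (~T | S) — S is true.
  7. (~T | P | ~V) — P is true.
  8. (~R | ~U) — ~U is true.
  9. (Q | T | ~V) — ~V is true.
  10. (U | Q | T) — Q is true.
  11. (P | U) — P is true.
  12. (R | ~Q) — R is true.
  13. (V | R) — R is true.
  14. (~U | ~S) — ~U is true.
  15. (P | ~V) — ~V is true.
  16. (~S | P | U) — P is true.
  17. (~T | P) — P is true.
  18. (Q | T) — Q is true.
  19. (~Q | ~U) — ~U is true.
  20. (~P | ~U) — ~U is true.
  21. (T | ~S | ~U) — ~U is true.
  22. (P | T | U) — P is true.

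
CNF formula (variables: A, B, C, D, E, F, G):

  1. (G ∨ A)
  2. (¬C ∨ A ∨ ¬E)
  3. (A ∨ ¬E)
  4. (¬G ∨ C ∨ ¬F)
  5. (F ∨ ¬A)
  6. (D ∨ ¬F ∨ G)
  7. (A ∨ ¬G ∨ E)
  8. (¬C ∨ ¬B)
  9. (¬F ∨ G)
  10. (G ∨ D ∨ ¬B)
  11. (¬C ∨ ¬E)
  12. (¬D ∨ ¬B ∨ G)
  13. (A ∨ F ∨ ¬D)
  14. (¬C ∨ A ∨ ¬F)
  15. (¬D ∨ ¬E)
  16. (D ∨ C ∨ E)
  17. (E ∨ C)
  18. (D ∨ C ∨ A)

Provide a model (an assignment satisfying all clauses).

A = True, B = False, C = True, D = False, E = False, F = True, G = True

B occurs only negated in the remaining clauses — set B = False.
Set A = True and propagate.
  then F is forced to True.
  then G is forced to True.
  then C is forced to True.
  then E is forced to False.
D is now unconstrained; take D = False.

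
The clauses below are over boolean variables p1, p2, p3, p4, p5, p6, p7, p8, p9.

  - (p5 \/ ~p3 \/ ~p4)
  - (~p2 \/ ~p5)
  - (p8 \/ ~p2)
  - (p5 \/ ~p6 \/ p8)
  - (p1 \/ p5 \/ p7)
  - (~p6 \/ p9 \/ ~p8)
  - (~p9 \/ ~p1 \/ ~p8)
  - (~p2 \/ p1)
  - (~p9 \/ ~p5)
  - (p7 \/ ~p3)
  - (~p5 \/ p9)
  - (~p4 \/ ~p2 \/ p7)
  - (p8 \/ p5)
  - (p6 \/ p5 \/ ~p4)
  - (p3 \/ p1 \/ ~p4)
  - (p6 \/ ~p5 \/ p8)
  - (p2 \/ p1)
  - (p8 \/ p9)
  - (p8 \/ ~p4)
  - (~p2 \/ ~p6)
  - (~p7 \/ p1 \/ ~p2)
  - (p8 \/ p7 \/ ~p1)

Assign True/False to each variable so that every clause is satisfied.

p1=T, p2=F, p3=F, p4=F, p5=F, p6=F, p7=F, p8=T, p9=F

p4 occurs only negated in the remaining clauses — set p4 = False.
Try p1 = True.
The remaining clauses are satisfied by p2 = False, p3 = False, p5 = False, p6 = False, p7 = False, p8 = True, p9 = False.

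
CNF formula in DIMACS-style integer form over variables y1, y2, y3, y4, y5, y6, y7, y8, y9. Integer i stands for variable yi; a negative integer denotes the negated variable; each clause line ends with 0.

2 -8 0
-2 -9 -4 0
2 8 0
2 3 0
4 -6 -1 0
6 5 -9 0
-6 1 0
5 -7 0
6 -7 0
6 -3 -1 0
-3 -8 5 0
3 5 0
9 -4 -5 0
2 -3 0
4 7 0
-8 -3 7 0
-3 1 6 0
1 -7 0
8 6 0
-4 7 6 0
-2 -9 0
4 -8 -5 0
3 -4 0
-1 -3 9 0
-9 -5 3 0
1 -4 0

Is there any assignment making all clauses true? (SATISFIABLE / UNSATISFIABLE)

UNSATISFIABLE

y3 = True:
  propagation gives y2=True, y9=False, y1=False, y6=False; an empty clause results — contradiction.
y3 = False:
  propagation gives y2=True, y5=True, y9=False, y4=False; an empty clause results — contradiction.
Every branch closes, so no satisfying assignment exists.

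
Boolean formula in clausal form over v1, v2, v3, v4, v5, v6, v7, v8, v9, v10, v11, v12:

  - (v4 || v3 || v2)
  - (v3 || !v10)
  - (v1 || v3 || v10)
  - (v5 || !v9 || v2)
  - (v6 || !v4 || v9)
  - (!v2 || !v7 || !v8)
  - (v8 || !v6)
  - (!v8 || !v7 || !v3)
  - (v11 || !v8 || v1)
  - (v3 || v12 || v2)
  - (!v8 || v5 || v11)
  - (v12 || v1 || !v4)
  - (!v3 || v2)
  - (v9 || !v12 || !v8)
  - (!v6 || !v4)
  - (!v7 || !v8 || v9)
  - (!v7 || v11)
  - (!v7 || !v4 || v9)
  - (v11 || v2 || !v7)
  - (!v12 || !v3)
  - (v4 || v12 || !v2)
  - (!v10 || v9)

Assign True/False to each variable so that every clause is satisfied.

v1 = 1, v2 = 1, v3 = 0, v4 = 0, v5 = 1, v6 = 1, v7 = 0, v8 = 1, v9 = 1, v10 = 0, v11 = 1, v12 = 1

Pure literal: v1 appears only positively; assign v1 = True.
v5 occurs only positively in the remaining clauses — set v5 = True.
Try v2 = True.
Try v3 = False.
  then v10 is forced to False.
Set v4 = False and propagate.
  then v12 is forced to True.
For the remaining variables, v6 = True, v7 = False, v8 = True, v9 = True, v11 = True works.
Every clause has at least one true literal under this assignment.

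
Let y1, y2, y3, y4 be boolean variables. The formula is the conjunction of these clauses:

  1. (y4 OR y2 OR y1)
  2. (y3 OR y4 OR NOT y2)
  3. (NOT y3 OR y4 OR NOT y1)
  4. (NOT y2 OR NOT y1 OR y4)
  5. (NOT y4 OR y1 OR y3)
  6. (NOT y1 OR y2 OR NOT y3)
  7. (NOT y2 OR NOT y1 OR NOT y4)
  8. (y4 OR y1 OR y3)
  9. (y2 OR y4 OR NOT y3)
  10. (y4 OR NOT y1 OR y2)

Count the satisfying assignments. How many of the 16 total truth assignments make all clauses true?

Satisfying assignments:
  y1=F y2=F y3=T y4=T
  y1=F y2=T y3=T y4=F
  y1=F y2=T y3=T y4=T
  y1=T y2=F y3=F y4=T
Count: 4.

4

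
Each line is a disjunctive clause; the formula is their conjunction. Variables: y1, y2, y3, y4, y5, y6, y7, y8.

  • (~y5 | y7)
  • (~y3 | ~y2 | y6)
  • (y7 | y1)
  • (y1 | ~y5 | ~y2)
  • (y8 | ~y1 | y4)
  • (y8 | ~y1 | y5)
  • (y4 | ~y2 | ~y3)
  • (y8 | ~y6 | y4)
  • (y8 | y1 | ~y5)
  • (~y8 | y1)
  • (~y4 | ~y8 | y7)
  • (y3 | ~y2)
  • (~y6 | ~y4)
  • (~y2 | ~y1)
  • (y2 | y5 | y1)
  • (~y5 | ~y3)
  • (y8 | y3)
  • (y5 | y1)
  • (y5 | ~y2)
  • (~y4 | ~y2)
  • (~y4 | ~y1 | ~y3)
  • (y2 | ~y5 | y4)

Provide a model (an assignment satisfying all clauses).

y7 occurs only positively in the remaining clauses — set y7 = True.
Branch on y1: take y1 = True.
  then y2 is forced to False.
For the remaining variables, y3 = False, y4 = True, y5 = False, y6 = False, y8 = True works.
Every clause has at least one true literal under this assignment.

y1 = True, y2 = False, y3 = False, y4 = True, y5 = False, y6 = False, y7 = True, y8 = True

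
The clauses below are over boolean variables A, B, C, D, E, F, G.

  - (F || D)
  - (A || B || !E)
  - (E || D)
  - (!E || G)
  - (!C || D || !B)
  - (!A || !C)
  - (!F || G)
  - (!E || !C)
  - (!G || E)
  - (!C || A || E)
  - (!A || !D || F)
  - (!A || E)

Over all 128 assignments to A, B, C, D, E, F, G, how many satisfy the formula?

Case analysis on E and A:
  E=T, A=T: remaining (B,C,D,F,G) ∈ {(F,F,F,T,T); (F,F,T,T,T); (T,F,F,T,T); (T,F,T,T,T)} — 4.
  E=T, A=F: remaining (B,C,D,F,G) ∈ {(T,F,F,T,T); (T,F,T,F,T); (T,F,T,T,T)} — 3.
  E=F, A=T: a clause becomes empty — 0.
  E=F, A=F: remaining (B,C,D,F,G) ∈ {(F,F,T,F,F); (T,F,T,F,F)} — 2.
Total: 4 + 3 + 0 + 2 = 9.

9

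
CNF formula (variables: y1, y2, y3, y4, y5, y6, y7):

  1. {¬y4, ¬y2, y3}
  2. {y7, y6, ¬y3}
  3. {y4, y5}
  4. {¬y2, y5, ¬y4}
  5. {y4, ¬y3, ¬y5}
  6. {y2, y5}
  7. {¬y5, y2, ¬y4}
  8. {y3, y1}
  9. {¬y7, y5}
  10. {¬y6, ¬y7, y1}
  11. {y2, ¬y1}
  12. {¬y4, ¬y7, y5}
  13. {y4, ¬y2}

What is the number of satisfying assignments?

5

The models are:
  y1=0 y2=1 y3=1 y4=1 y5=1 y6=0 y7=1
  y1=0 y2=1 y3=1 y4=1 y5=1 y6=1 y7=0
  y1=1 y2=1 y3=1 y4=1 y5=1 y6=0 y7=1
  y1=1 y2=1 y3=1 y4=1 y5=1 y6=1 y7=0
  y1=1 y2=1 y3=1 y4=1 y5=1 y6=1 y7=1
Count: 5.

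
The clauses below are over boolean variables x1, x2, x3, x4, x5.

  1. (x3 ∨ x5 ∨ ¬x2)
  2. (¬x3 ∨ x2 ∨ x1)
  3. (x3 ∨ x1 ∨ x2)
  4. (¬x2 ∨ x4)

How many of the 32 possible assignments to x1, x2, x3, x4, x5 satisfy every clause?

Case analysis on x2 and x3:
  x2=1, x3=1: remaining (x1,x4,x5) ∈ {(0,1,0); (0,1,1); (1,1,0); (1,1,1)} — 4.
  x2=1, x3=0: remaining (x1,x4,x5) ∈ {(0,1,1); (1,1,1)} — 2.
  x2=0, x3=1: remaining (x1,x4,x5) ∈ {(1,0,0); (1,0,1); (1,1,0); (1,1,1)} — 4.
  x2=0, x3=0: remaining (x1,x4,x5) ∈ {(1,0,0); (1,0,1); (1,1,0); (1,1,1)} — 4.
Total: 4 + 2 + 4 + 4 = 14.

14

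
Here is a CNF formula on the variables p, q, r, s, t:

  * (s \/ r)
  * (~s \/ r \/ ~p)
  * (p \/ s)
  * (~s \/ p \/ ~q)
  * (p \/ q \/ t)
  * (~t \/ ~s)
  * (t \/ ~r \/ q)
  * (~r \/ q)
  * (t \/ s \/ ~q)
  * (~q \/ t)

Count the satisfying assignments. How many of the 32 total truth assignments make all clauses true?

1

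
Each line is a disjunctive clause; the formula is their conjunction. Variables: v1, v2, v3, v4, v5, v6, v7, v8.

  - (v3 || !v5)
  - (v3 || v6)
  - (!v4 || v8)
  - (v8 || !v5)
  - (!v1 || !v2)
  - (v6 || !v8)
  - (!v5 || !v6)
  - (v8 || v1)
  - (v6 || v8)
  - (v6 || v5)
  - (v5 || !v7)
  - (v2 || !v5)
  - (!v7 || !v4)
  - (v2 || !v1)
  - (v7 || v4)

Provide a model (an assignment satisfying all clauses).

Pure literal: v3 appears only positively; assign v3 = True.
Try v1 = False.
  then v8 is forced to True.
  then v6 is forced to True.
  then v5 is forced to False.
  then v7 is forced to False.
  then v4 is forced to True.
v2 is now unconstrained; take v2 = True.

v1=0, v2=1, v3=1, v4=1, v5=0, v6=1, v7=0, v8=1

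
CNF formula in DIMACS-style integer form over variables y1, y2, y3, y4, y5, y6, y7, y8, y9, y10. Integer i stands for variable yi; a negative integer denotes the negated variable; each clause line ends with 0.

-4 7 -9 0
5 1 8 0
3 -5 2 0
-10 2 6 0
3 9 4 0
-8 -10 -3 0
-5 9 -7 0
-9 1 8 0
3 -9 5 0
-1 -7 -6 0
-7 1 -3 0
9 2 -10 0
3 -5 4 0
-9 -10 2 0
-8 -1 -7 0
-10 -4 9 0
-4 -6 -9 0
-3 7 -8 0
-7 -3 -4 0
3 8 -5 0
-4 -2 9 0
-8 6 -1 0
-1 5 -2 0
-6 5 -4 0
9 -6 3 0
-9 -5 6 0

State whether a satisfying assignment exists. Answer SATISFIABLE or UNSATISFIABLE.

y10 occurs only negated in the remaining clauses — set y10 = False.
Set y1 = True and propagate.
For the remaining variables, y2 = False, y3 = True, y4 = False, y5 = False, y6 = True, y7 = False, y8 = False, y9 = True works.
So y1=1, y2=0, y3=1, y4=0, y5=0, y6=1, y7=0, y8=0, y9=1, y10=0 is a satisfying assignment.

SATISFIABLE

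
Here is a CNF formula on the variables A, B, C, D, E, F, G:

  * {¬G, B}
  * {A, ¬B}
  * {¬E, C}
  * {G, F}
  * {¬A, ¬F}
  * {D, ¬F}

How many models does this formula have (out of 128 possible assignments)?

Split on F, then A.
  F=T, A=T: a clause becomes empty — 0.
  F=T, A=F: remaining (B,C,D,E,G) ∈ {(F,F,T,F,F); (F,T,T,F,F); (F,T,T,T,F)} — 3.
  F=F, A=T: D free; 3 ways for (B,C,E,G) × 2^1 = 6.
  F=F, A=F: a clause becomes empty — 0.
Total: 0 + 3 + 6 + 0 = 9.

9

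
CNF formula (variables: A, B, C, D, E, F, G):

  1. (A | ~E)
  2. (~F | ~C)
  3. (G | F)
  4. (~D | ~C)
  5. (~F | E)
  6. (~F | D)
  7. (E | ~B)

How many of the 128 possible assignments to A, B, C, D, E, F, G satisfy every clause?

Case analysis on F and E:
  F=T, E=T: remaining (A,B,C,D,G) ∈ {(T,F,F,T,F); (T,F,F,T,T); (T,T,F,T,F); (T,T,F,T,T)} — 4.
  F=T, E=F: a clause becomes empty — 0.
  F=F, E=T: B free; 3 ways for (A,C,D,G) × 2^1 = 6.
  F=F, E=F: A free; 3 ways for (B,C,D,G) × 2^1 = 6.
Total: 4 + 0 + 6 + 6 = 16.

16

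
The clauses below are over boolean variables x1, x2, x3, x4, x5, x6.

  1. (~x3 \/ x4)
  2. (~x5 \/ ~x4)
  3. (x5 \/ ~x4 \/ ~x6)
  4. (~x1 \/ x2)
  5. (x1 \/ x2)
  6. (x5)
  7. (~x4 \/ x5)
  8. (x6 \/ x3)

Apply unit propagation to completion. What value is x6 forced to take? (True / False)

True

(x5) is a unit clause: x5 = True.
(~x5 \/ ~x4): since x5 = True, the clause reduces to (~x4). x4 = False.
(x4 \/ ~x3): since x4 = False, the clause reduces to (~x3). x3 = False.
From (x3 \/ x6) and x3 = False: x6 = True.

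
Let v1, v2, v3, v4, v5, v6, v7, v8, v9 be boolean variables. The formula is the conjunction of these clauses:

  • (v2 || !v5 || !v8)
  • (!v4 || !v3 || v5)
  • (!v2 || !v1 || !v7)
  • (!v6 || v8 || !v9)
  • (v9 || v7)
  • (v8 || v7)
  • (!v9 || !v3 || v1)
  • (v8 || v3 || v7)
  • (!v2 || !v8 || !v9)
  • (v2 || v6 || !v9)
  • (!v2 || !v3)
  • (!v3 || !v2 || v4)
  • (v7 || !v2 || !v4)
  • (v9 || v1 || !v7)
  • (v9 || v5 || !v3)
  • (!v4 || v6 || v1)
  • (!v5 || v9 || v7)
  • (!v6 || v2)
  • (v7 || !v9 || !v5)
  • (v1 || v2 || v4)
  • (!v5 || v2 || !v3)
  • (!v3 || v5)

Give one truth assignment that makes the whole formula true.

Try v1 = False.
The remaining clauses are satisfied by v2 = True, v3 = False, v4 = False, v5 = True, v6 = False, v7 = True, v8 = False, v9 = True.
Every clause has at least one true literal under this assignment.

v1=False, v2=True, v3=False, v4=False, v5=True, v6=False, v7=True, v8=False, v9=True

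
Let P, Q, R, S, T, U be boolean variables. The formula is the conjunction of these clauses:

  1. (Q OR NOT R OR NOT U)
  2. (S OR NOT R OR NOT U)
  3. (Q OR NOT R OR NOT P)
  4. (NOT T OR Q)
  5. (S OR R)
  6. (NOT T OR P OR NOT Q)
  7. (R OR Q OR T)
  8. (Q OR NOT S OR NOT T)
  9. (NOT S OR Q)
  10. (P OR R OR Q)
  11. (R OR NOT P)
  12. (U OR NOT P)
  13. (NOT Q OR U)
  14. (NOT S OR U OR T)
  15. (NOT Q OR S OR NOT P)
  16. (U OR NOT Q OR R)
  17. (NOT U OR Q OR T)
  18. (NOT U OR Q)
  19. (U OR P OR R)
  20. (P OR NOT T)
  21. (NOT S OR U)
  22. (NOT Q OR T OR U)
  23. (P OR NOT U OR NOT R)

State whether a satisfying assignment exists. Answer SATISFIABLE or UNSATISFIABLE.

SATISFIABLE

Set P = True and propagate.
  then R is forced to True.
  then Q is forced to True.
  then U is forced to True.
  then S is forced to True.
T is now unconstrained; take T = True.
Every clause has at least one true literal under this assignment.
So P = True, Q = True, R = True, S = True, T = True, U = True is a satisfying assignment.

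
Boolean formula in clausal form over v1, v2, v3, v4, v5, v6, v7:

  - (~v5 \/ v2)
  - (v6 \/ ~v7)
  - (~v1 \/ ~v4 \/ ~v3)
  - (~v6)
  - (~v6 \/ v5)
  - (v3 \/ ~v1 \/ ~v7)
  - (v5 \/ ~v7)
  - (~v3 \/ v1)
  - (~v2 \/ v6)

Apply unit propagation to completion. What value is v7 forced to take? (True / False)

False

Unit clause (~v6) sets v6 = False.
(~v7 \/ v6): since v6 = False, the clause reduces to (~v7). v7 = False.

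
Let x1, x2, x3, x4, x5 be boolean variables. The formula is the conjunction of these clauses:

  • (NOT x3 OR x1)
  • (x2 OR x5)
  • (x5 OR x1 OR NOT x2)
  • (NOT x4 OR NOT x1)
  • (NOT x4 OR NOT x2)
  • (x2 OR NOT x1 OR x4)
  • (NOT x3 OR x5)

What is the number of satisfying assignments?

6

The models are:
  x1=F x2=F x3=F x4=F x5=T
  x1=F x2=F x3=F x4=T x5=T
  x1=F x2=T x3=F x4=F x5=T
  x1=T x2=T x3=F x4=F x5=F
  x1=T x2=T x3=F x4=F x5=T
  x1=T x2=T x3=T x4=F x5=T
Count: 6.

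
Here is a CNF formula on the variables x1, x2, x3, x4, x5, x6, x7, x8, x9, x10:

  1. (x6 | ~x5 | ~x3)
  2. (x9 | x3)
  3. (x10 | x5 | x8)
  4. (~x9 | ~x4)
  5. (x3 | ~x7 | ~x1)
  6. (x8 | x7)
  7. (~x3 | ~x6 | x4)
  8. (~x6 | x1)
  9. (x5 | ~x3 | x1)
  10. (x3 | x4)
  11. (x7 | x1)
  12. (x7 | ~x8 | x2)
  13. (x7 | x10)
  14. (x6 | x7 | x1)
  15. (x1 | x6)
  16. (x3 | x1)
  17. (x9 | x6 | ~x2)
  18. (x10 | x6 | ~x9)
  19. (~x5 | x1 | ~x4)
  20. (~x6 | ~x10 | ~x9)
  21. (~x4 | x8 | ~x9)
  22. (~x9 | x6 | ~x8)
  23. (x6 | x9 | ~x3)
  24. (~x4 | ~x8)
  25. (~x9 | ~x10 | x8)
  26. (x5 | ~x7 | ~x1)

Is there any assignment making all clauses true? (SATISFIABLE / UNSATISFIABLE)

SATISFIABLE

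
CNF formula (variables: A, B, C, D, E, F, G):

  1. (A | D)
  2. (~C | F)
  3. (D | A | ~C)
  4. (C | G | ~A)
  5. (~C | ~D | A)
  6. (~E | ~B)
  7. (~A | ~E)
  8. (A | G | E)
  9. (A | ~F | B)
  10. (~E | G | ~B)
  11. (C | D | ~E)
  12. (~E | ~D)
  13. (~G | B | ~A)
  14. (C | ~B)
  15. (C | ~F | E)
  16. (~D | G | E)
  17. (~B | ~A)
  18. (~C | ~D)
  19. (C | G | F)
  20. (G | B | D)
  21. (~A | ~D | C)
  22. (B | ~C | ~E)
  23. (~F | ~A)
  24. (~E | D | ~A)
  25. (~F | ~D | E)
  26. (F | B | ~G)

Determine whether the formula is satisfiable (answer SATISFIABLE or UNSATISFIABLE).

UNSATISFIABLE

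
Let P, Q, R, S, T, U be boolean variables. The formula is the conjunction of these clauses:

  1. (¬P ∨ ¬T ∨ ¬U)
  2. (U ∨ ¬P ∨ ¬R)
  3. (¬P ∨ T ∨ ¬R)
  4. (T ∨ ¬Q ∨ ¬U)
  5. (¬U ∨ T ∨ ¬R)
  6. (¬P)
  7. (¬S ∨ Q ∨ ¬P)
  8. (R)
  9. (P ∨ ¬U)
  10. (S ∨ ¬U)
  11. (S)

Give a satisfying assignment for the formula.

Unit propagation: (¬P) forces P = False.
Unit propagation: (R) forces R = True.
(¬U) is a unit clause, so U = False.
The clause (S) is unit: S must be True.
Q, T are now unconstrained; take Q = True, T = True.
Every clause has at least one true literal under this assignment.

P=F, Q=T, R=T, S=T, T=T, U=F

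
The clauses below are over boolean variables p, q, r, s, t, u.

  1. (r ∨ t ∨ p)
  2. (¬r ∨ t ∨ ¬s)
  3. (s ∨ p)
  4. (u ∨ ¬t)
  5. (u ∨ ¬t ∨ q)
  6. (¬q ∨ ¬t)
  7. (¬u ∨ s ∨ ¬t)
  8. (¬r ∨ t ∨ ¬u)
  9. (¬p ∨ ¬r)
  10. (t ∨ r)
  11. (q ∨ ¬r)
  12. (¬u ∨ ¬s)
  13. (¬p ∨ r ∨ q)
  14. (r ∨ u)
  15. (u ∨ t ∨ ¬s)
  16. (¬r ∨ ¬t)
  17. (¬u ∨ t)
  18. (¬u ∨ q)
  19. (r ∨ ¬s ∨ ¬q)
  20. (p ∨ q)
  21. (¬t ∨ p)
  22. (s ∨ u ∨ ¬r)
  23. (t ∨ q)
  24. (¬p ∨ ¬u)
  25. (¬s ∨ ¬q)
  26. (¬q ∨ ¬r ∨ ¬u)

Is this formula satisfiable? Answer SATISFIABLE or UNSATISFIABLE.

UNSATISFIABLE

t = True:
  propagation gives u=True, q=False; an empty clause results — contradiction.
t = False:
  propagation gives r=True, s=False, p=True; an empty clause results — contradiction.
Every branch closes, so no satisfying assignment exists.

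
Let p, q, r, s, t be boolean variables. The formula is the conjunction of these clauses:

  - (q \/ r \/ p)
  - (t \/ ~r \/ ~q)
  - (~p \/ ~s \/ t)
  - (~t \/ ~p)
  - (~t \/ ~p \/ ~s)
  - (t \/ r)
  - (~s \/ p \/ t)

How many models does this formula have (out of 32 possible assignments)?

8

Case analysis on t and p:
  t=T, p=T: a clause becomes empty — 0.
  t=T, p=F: s free; 3 ways for (q,r) × 2^1 = 6.
  t=F, p=T: remaining (q,r,s) ∈ {(F,T,F)} — 1.
  t=F, p=F: remaining (q,r,s) ∈ {(F,T,F)} — 1.
Total: 0 + 6 + 1 + 1 = 8.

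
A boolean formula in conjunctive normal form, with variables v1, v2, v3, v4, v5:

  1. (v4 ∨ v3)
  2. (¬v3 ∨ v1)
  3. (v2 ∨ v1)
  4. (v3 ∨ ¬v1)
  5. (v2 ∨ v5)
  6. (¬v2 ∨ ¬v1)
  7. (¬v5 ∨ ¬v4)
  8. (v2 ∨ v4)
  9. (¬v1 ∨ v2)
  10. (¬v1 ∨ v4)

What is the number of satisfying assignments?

1

The models are:
  v1=0 v2=1 v3=0 v4=1 v5=0
Count: 1.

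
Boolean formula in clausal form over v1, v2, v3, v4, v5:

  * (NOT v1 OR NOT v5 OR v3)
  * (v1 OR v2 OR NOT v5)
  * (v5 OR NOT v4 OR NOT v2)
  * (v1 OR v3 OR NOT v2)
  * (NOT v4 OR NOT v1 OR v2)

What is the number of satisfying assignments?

14

Case analysis on v1 and v2:
  v1=T, v2=T: remaining (v3,v4,v5) ∈ {(F,F,F); (T,F,F); (T,F,T); (T,T,T)} — 4.
  v1=T, v2=F: remaining (v3,v4,v5) ∈ {(F,F,F); (T,F,F); (T,F,T)} — 3.
  v1=F, v2=T: remaining (v3,v4,v5) ∈ {(T,F,F); (T,F,T); (T,T,T)} — 3.
  v1=F, v2=F: remaining (v3,v4,v5) ∈ {(F,F,F); (F,T,F); (T,F,F); (T,T,F)} — 4.
Total: 4 + 3 + 3 + 4 = 14.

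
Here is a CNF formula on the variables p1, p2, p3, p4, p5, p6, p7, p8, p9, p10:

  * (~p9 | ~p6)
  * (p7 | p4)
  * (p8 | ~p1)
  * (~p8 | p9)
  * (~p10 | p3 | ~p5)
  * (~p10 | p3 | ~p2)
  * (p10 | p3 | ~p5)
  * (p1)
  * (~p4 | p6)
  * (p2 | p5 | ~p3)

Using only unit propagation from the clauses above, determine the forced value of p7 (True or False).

True

(p1) stands alone — p1 = True.
In (p8 | ~p1), ~p1 is now false; p8 must hold, so p8 = True.
(~p8 | p9): since p8 = True, the clause reduces to (p9). p9 = True.
(~p6 | ~p9): since p9 = True, the clause reduces to (~p6). p6 = False.
From (~p4 | p6) and p6 = False: p4 = False.
In (p4 | p7), p4 is now false; p7 must hold, so p7 = True.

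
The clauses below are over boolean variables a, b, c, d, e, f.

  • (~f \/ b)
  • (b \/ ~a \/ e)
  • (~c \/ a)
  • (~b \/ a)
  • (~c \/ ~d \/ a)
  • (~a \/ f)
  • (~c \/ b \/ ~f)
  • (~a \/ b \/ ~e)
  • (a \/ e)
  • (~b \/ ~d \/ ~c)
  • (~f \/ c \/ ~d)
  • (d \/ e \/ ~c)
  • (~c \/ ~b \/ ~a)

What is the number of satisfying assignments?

4

Satisfying assignments:
  a=0 b=0 c=0 d=0 e=1 f=0
  a=0 b=0 c=0 d=1 e=1 f=0
  a=1 b=1 c=0 d=0 e=0 f=1
  a=1 b=1 c=0 d=0 e=1 f=1
Count: 4.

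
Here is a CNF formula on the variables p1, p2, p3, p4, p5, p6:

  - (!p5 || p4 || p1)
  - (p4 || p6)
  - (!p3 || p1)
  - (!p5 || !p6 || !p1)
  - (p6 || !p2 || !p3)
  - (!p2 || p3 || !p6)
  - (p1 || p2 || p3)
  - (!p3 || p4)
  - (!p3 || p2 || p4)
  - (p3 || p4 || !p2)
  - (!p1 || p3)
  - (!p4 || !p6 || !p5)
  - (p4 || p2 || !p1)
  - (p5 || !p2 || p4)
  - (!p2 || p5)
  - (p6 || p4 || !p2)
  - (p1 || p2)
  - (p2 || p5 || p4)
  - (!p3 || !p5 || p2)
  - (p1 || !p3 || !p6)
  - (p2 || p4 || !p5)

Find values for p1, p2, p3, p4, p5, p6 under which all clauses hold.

p1=F, p2=T, p3=F, p4=T, p5=T, p6=F

Try p1 = False.
  then p3 is forced to False.
  then p2 is forced to True.
  then p6 is forced to False.
  then p4 is forced to True.
  then p5 is forced to True.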